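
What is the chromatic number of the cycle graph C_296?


A cycle on an even number of vertices is bipartite: alternate two colors around the cycle.
Since 296 is even, two colors suffice, and at least two are needed because the graph has edges.
Chromatic number = 2.

2


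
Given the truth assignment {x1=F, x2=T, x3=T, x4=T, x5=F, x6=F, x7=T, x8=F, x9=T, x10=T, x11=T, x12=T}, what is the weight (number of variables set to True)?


The weight is the number of variables assigned True.
True variables: x2, x3, x4, x7, x9, x10, x11, x12.
Weight = 8.

8


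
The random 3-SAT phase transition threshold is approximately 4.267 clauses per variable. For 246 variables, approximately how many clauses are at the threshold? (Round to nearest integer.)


The 3-SAT phase transition occurs at approximately 4.267 clauses per variable.
m = 4.267 * 246 = 1049.682.
Rounded to nearest integer: 1050.

1050


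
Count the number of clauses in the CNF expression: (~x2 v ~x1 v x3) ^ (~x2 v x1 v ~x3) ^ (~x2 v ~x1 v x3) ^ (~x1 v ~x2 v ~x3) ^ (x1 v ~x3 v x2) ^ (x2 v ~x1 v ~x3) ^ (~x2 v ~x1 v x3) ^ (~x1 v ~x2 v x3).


Each group enclosed in parentheses joined by ^ is one clause.
Counting the conjuncts: 8 clauses.

8


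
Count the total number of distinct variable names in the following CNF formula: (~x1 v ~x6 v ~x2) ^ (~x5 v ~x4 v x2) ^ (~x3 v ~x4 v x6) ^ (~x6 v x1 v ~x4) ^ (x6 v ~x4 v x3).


Identify each distinct variable in the formula.
Variables found: x1, x2, x3, x4, x5, x6.
Total distinct variables = 6.

6


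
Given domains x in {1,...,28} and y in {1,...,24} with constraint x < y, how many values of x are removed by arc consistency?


For the constraint x < y, x needs a supporting value in y's domain.
x can be at most 23 (one less than y's maximum).
Valid x values from domain: 23 out of 28.
Pruned = 28 - 23 = 5.

5


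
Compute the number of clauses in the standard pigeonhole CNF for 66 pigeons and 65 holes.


The PHP encoding has two parts:
1) At-least-one-hole clauses: 66 (one per pigeon, each with 65 literals).
2) At-most-one-pigeon-per-hole clauses: 65 holes * C(66,2) = 65 * 2145 = 139425.
Total clauses = 66 + 139425 = 139491.

139491


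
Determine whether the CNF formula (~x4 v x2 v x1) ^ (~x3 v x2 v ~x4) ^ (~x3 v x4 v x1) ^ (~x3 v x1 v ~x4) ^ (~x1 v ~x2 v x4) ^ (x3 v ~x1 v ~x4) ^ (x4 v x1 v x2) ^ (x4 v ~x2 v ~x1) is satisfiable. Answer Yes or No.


Check all 16 possible truth assignments.
Number of satisfying assignments found: 5.
The formula is satisfiable.

Yes


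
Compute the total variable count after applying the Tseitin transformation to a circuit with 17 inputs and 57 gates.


The Tseitin transformation introduces one auxiliary variable per gate.
Total variables = inputs + gates = 17 + 57 = 74.

74


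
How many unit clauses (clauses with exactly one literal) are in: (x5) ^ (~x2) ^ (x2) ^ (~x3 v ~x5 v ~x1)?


A unit clause contains exactly one literal.
Unit clauses found: (x5), (~x2), (x2).
Count = 3.

3


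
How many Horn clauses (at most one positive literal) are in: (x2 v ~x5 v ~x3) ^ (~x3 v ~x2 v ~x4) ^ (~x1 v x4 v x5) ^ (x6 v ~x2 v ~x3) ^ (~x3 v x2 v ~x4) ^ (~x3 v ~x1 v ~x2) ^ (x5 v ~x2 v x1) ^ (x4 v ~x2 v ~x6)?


A Horn clause has at most one positive literal.
Clause 1: 1 positive lit(s) -> Horn
Clause 2: 0 positive lit(s) -> Horn
Clause 3: 2 positive lit(s) -> not Horn
Clause 4: 1 positive lit(s) -> Horn
Clause 5: 1 positive lit(s) -> Horn
Clause 6: 0 positive lit(s) -> Horn
Clause 7: 2 positive lit(s) -> not Horn
Clause 8: 1 positive lit(s) -> Horn
Total Horn clauses = 6.

6


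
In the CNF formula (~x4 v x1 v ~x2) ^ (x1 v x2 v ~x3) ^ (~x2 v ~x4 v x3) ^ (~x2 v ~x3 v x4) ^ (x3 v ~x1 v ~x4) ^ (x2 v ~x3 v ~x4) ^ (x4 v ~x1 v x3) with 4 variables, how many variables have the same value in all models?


Find all satisfying assignments: 5 model(s).
Check which variables have the same value in every model.
No variable is fixed across all models.
Backbone size = 0.

0


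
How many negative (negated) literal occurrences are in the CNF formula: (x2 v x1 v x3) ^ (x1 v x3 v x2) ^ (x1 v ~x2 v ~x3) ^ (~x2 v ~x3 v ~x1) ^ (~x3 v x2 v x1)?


Scan each clause for negated literals.
Clause 1: 0 negative; Clause 2: 0 negative; Clause 3: 2 negative; Clause 4: 3 negative; Clause 5: 1 negative.
Total negative literal occurrences = 6.

6


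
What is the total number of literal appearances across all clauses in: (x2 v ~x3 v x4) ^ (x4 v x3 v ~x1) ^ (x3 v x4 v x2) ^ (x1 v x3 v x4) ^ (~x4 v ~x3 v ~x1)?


Clause lengths: 3, 3, 3, 3, 3.
Sum = 3 + 3 + 3 + 3 + 3 = 15.

15


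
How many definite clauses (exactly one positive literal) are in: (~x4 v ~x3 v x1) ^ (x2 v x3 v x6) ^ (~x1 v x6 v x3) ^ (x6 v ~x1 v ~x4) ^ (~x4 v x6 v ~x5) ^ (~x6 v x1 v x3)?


A definite clause has exactly one positive literal.
Clause 1: 1 positive -> definite
Clause 2: 3 positive -> not definite
Clause 3: 2 positive -> not definite
Clause 4: 1 positive -> definite
Clause 5: 1 positive -> definite
Clause 6: 2 positive -> not definite
Definite clause count = 3.

3


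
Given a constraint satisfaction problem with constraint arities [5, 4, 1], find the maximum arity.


The arities are: 5, 4, 1.
Scan for the maximum value.
Maximum arity = 5.

5


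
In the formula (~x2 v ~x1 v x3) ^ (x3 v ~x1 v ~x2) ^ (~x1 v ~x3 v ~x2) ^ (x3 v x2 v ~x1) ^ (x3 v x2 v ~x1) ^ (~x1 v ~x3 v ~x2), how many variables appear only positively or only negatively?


A pure literal appears in only one polarity across all clauses.
Pure literals: x1 (negative only).
Count = 1.

1


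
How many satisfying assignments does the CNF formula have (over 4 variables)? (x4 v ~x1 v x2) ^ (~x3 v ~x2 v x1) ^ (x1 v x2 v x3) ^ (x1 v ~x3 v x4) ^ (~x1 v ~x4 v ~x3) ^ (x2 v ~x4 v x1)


Enumerate all 16 truth assignments over 4 variables.
Test each against every clause.
Satisfying assignments found: 6.

6


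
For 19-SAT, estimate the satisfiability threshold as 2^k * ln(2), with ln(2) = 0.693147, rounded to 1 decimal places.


Using the asymptotic formula: threshold ~ 2^k * ln(2).
2^19 = 524288.
524288 * 0.693147 = 363408.7.

363408.7


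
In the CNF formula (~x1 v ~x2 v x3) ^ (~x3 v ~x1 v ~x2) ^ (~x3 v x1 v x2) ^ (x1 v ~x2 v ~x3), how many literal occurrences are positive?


Scan each clause for unnegated literals.
Clause 1: 1 positive; Clause 2: 0 positive; Clause 3: 2 positive; Clause 4: 1 positive.
Total positive literal occurrences = 4.

4


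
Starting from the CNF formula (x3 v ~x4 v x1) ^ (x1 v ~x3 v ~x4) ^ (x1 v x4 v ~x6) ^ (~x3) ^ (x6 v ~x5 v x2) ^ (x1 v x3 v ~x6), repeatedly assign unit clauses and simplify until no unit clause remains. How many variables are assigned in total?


Unit propagation repeatedly assigns the literal in any unit clause, then simplifies.
Assignments in order: x3 = F.
No further unit clauses remain.
Total variables assigned = 1.

1


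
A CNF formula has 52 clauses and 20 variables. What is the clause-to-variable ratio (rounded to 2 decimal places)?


Clause-to-variable ratio = clauses / variables.
52 / 20 = 2.6.

2.6


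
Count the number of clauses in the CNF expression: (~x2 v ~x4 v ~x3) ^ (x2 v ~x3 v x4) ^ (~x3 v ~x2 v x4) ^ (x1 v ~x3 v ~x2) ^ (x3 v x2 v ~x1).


Each group enclosed in parentheses joined by ^ is one clause.
Counting the conjuncts: 5 clauses.

5


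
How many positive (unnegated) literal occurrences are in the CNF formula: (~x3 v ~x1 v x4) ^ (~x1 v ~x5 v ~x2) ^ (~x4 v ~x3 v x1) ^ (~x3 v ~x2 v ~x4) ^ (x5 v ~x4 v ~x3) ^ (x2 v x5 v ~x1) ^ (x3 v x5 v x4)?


Scan each clause for unnegated literals.
Clause 1: 1 positive; Clause 2: 0 positive; Clause 3: 1 positive; Clause 4: 0 positive; Clause 5: 1 positive; Clause 6: 2 positive; Clause 7: 3 positive.
Total positive literal occurrences = 8.

8


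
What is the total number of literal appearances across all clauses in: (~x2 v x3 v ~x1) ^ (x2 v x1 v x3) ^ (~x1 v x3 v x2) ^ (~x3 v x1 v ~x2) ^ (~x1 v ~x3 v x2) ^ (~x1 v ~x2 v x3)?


Clause lengths: 3, 3, 3, 3, 3, 3.
Sum = 3 + 3 + 3 + 3 + 3 + 3 = 18.

18


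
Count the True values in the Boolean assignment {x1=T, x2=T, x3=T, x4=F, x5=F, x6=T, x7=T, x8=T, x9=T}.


The weight is the number of variables assigned True.
True variables: x1, x2, x3, x6, x7, x8, x9.
Weight = 7.

7


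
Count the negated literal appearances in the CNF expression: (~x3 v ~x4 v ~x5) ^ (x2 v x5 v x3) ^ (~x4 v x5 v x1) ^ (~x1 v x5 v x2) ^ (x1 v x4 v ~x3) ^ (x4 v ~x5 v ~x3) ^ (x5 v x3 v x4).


Scan each clause for negated literals.
Clause 1: 3 negative; Clause 2: 0 negative; Clause 3: 1 negative; Clause 4: 1 negative; Clause 5: 1 negative; Clause 6: 2 negative; Clause 7: 0 negative.
Total negative literal occurrences = 8.

8


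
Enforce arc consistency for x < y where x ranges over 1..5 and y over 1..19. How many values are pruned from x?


For the constraint x < y, x needs a supporting value in y's domain.
x can be at most 18 (one less than y's maximum).
Valid x values from domain: 5 out of 5.
Pruned = 5 - 5 = 0.

0


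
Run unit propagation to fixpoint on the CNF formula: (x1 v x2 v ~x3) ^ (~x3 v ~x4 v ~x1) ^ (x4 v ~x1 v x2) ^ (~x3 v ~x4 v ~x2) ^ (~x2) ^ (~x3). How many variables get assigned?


Unit propagation repeatedly assigns the literal in any unit clause, then simplifies.
Assignments in order: x2 = F, x3 = F.
No further unit clauses remain.
Total variables assigned = 2.

2


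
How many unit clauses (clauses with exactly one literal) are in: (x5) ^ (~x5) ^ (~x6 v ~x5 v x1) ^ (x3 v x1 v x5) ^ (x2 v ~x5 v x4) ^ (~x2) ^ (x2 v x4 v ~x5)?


A unit clause contains exactly one literal.
Unit clauses found: (x5), (~x5), (~x2).
Count = 3.

3


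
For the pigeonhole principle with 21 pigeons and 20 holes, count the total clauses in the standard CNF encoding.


The PHP encoding has two parts:
1) At-least-one-hole clauses: 21 (one per pigeon, each with 20 literals).
2) At-most-one-pigeon-per-hole clauses: 20 holes * C(21,2) = 20 * 210 = 4200.
Total clauses = 21 + 4200 = 4221.

4221


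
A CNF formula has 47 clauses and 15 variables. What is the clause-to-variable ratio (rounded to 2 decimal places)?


Clause-to-variable ratio = clauses / variables.
47 / 15 = 3.13.

3.13


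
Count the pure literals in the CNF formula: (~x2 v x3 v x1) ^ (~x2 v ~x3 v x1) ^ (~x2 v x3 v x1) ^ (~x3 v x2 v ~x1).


A pure literal appears in only one polarity across all clauses.
No pure literals found.
Count = 0.

0


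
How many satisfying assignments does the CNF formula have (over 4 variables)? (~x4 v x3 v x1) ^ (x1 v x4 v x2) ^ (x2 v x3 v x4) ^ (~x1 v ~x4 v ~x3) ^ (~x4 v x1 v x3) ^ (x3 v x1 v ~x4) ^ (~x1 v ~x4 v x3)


Enumerate all 16 truth assignments over 4 variables.
Test each against every clause.
Satisfying assignments found: 7.

7


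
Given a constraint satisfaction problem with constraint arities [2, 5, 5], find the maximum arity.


The arities are: 2, 5, 5.
Scan for the maximum value.
Maximum arity = 5.

5


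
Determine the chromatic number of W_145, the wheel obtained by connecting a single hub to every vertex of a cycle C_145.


W_145 consists of the cycle C_145 together with a hub vertex adjacent to every cycle vertex.
The cycle C_145 needs 3 colors (odd cycle -> 3).
The hub is adjacent to every cycle vertex, so it must receive a new color distinct from all of them.
Chromatic number = 3 + 1 = 4.

4


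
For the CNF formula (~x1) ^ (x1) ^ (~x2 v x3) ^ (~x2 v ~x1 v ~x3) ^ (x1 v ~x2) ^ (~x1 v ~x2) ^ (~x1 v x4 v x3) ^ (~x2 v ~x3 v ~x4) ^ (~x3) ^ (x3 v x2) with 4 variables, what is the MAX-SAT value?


Enumerate all 16 truth assignments.
For each, count how many of the 10 clauses are satisfied.
The formula is not fully satisfiable, so the maximum is below 10.
Maximum simultaneously satisfiable clauses = 8.

8


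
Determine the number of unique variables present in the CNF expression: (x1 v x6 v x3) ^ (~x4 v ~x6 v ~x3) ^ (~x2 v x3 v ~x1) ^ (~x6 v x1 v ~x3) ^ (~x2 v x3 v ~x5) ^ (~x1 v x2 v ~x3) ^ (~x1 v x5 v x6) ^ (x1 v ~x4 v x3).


Identify each distinct variable in the formula.
Variables found: x1, x2, x3, x4, x5, x6.
Total distinct variables = 6.

6


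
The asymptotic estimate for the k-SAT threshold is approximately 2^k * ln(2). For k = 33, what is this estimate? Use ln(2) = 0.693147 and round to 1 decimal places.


Using the asymptotic formula: threshold ~ 2^k * ln(2).
2^33 = 8589934592.
8589934592 * 0.693147 = 5954087392.6.

5954087392.6


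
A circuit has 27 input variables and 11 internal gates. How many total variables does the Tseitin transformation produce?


The Tseitin transformation introduces one auxiliary variable per gate.
Total variables = inputs + gates = 27 + 11 = 38.

38


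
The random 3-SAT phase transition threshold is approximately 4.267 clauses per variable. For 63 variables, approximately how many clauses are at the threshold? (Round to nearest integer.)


The 3-SAT phase transition occurs at approximately 4.267 clauses per variable.
m = 4.267 * 63 = 268.821.
Rounded to nearest integer: 269.

269


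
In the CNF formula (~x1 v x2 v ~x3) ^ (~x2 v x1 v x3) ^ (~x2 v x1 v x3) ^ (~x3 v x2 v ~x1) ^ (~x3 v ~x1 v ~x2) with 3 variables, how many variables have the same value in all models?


Find all satisfying assignments: 5 model(s).
Check which variables have the same value in every model.
No variable is fixed across all models.
Backbone size = 0.

0


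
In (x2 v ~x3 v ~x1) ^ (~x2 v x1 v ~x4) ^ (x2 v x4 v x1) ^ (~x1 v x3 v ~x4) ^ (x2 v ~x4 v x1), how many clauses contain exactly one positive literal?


A definite clause has exactly one positive literal.
Clause 1: 1 positive -> definite
Clause 2: 1 positive -> definite
Clause 3: 3 positive -> not definite
Clause 4: 1 positive -> definite
Clause 5: 2 positive -> not definite
Definite clause count = 3.

3


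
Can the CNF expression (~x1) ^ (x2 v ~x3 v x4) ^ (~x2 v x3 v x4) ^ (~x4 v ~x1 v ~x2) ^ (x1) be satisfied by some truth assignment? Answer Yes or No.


Check all 16 possible truth assignments.
Number of satisfying assignments found: 0.
The formula is unsatisfiable.

No


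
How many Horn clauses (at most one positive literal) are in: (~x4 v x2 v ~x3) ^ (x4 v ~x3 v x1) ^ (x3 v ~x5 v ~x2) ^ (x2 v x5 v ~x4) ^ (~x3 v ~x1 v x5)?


A Horn clause has at most one positive literal.
Clause 1: 1 positive lit(s) -> Horn
Clause 2: 2 positive lit(s) -> not Horn
Clause 3: 1 positive lit(s) -> Horn
Clause 4: 2 positive lit(s) -> not Horn
Clause 5: 1 positive lit(s) -> Horn
Total Horn clauses = 3.

3


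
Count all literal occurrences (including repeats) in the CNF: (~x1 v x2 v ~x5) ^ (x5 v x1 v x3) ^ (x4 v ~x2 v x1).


Clause lengths: 3, 3, 3.
Sum = 3 + 3 + 3 = 9.

9


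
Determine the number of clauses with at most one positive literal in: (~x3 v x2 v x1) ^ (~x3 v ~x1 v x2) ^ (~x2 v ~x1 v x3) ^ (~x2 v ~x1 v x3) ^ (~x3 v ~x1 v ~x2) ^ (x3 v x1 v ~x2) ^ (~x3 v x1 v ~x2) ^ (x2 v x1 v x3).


A Horn clause has at most one positive literal.
Clause 1: 2 positive lit(s) -> not Horn
Clause 2: 1 positive lit(s) -> Horn
Clause 3: 1 positive lit(s) -> Horn
Clause 4: 1 positive lit(s) -> Horn
Clause 5: 0 positive lit(s) -> Horn
Clause 6: 2 positive lit(s) -> not Horn
Clause 7: 1 positive lit(s) -> Horn
Clause 8: 3 positive lit(s) -> not Horn
Total Horn clauses = 5.

5


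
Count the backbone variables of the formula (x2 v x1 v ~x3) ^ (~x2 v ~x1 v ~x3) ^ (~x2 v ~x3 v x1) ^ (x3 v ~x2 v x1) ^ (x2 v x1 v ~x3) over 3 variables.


Find all satisfying assignments: 4 model(s).
Check which variables have the same value in every model.
No variable is fixed across all models.
Backbone size = 0.

0


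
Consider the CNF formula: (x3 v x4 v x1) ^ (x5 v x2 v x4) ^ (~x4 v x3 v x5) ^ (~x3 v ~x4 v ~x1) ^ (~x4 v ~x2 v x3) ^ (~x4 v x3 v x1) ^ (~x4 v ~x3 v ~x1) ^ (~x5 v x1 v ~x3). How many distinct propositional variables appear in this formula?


Identify each distinct variable in the formula.
Variables found: x1, x2, x3, x4, x5.
Total distinct variables = 5.

5


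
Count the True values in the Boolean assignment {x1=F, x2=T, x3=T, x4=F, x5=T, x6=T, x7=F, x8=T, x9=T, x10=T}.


The weight is the number of variables assigned True.
True variables: x2, x3, x5, x6, x8, x9, x10.
Weight = 7.

7


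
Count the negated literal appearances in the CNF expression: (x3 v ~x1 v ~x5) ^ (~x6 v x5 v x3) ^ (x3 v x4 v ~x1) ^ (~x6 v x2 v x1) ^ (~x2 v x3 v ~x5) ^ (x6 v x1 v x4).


Scan each clause for negated literals.
Clause 1: 2 negative; Clause 2: 1 negative; Clause 3: 1 negative; Clause 4: 1 negative; Clause 5: 2 negative; Clause 6: 0 negative.
Total negative literal occurrences = 7.

7


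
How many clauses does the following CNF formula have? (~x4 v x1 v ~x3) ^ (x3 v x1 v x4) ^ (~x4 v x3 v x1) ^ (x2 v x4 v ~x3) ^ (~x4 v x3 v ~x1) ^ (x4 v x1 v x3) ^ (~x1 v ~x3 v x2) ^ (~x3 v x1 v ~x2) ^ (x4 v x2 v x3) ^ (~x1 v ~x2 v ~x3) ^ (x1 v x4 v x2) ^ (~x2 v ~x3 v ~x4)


Each group enclosed in parentheses joined by ^ is one clause.
Counting the conjuncts: 12 clauses.

12


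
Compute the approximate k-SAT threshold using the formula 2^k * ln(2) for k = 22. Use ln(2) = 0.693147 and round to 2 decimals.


Using the asymptotic formula: threshold ~ 2^k * ln(2).
2^22 = 4194304.
4194304 * 0.693147 = 2907269.23.

2907269.23


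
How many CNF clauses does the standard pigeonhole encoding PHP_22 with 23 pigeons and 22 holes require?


The PHP encoding has two parts:
1) At-least-one-hole clauses: 23 (one per pigeon, each with 22 literals).
2) At-most-one-pigeon-per-hole clauses: 22 holes * C(23,2) = 22 * 253 = 5566.
Total clauses = 23 + 5566 = 5589.

5589


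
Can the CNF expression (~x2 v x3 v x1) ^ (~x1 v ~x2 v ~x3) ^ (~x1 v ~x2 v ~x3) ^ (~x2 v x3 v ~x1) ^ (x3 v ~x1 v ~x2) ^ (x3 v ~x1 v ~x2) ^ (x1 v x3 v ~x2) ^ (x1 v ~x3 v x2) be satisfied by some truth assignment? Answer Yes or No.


Check all 8 possible truth assignments.
Number of satisfying assignments found: 4.
The formula is satisfiable.

Yes


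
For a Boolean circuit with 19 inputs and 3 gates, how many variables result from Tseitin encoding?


The Tseitin transformation introduces one auxiliary variable per gate.
Total variables = inputs + gates = 19 + 3 = 22.

22


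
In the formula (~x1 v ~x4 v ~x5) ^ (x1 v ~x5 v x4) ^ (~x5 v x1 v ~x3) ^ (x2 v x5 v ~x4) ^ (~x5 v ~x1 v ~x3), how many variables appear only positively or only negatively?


A pure literal appears in only one polarity across all clauses.
Pure literals: x2 (positive only), x3 (negative only).
Count = 2.

2


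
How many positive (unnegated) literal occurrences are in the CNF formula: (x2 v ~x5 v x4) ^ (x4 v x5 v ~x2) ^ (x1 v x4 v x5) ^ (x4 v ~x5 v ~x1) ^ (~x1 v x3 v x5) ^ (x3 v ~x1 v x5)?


Scan each clause for unnegated literals.
Clause 1: 2 positive; Clause 2: 2 positive; Clause 3: 3 positive; Clause 4: 1 positive; Clause 5: 2 positive; Clause 6: 2 positive.
Total positive literal occurrences = 12.

12


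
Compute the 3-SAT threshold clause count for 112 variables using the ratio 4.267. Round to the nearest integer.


The 3-SAT phase transition occurs at approximately 4.267 clauses per variable.
m = 4.267 * 112 = 477.904.
Rounded to nearest integer: 478.

478


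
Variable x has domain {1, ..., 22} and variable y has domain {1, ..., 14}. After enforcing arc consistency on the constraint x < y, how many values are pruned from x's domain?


For the constraint x < y, x needs a supporting value in y's domain.
x can be at most 13 (one less than y's maximum).
Valid x values from domain: 13 out of 22.
Pruned = 22 - 13 = 9.

9


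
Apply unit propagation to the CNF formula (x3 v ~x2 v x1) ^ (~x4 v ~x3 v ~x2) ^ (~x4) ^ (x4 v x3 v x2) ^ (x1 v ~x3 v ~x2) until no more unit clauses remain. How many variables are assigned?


Unit propagation repeatedly assigns the literal in any unit clause, then simplifies.
Assignments in order: x4 = F.
No further unit clauses remain.
Total variables assigned = 1.

1


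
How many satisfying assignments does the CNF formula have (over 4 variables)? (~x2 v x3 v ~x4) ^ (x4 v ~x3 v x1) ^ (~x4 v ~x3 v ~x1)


Enumerate all 16 truth assignments over 4 variables.
Test each against every clause.
Satisfying assignments found: 10.

10


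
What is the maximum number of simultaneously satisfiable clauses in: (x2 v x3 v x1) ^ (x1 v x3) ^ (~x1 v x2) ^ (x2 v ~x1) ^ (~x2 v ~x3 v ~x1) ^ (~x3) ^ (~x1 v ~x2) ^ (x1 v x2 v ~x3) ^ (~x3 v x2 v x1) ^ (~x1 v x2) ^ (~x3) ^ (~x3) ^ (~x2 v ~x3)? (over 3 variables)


Enumerate all 8 truth assignments.
For each, count how many of the 13 clauses are satisfied.
The formula is not fully satisfiable, so the maximum is below 13.
Maximum simultaneously satisfiable clauses = 12.

12


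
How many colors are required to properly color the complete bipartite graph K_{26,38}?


K_{26,38} is bipartite by definition: the two parts are independent sets, with every edge crossing between them.
Color all vertices in one part with color 1 and all vertices in the other part with color 2.
Since the graph has at least one edge, one color does not suffice.
Chromatic number = 2.

2


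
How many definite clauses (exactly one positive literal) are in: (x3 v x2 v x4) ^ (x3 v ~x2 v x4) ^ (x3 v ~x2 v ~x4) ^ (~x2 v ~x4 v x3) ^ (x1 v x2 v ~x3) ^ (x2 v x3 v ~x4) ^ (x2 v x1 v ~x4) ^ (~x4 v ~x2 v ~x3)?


A definite clause has exactly one positive literal.
Clause 1: 3 positive -> not definite
Clause 2: 2 positive -> not definite
Clause 3: 1 positive -> definite
Clause 4: 1 positive -> definite
Clause 5: 2 positive -> not definite
Clause 6: 2 positive -> not definite
Clause 7: 2 positive -> not definite
Clause 8: 0 positive -> not definite
Definite clause count = 2.

2


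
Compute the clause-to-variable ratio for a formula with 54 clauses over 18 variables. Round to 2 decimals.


Clause-to-variable ratio = clauses / variables.
54 / 18 = 3.0.

3.0


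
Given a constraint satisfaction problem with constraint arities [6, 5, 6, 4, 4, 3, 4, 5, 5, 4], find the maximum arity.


The arities are: 6, 5, 6, 4, 4, 3, 4, 5, 5, 4.
Scan for the maximum value.
Maximum arity = 6.

6


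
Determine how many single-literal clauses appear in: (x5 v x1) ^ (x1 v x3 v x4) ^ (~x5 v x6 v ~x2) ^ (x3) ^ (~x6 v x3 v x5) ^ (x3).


A unit clause contains exactly one literal.
Unit clauses found: (x3), (x3).
Count = 2.

2


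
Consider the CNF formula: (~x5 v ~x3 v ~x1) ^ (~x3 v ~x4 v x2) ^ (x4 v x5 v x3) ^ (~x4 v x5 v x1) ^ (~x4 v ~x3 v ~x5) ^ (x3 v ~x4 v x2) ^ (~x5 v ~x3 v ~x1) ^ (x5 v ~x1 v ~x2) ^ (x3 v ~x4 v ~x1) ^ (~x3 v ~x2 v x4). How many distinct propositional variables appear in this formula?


Identify each distinct variable in the formula.
Variables found: x1, x2, x3, x4, x5.
Total distinct variables = 5.

5


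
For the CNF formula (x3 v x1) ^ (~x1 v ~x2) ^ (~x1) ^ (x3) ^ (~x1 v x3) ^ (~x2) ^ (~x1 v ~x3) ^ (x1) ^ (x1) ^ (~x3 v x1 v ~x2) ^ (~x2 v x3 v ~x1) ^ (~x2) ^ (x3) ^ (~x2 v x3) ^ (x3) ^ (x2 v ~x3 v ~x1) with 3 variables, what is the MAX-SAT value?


Enumerate all 8 truth assignments.
For each, count how many of the 16 clauses are satisfied.
The formula is not fully satisfiable, so the maximum is below 16.
Maximum simultaneously satisfiable clauses = 14.

14


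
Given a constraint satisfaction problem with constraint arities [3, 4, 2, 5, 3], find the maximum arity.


The arities are: 3, 4, 2, 5, 3.
Scan for the maximum value.
Maximum arity = 5.

5


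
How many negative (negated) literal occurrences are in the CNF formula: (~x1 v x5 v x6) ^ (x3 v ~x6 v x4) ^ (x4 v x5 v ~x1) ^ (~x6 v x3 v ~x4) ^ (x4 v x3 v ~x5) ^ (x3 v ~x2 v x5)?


Scan each clause for negated literals.
Clause 1: 1 negative; Clause 2: 1 negative; Clause 3: 1 negative; Clause 4: 2 negative; Clause 5: 1 negative; Clause 6: 1 negative.
Total negative literal occurrences = 7.

7


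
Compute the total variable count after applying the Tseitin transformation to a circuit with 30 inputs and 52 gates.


The Tseitin transformation introduces one auxiliary variable per gate.
Total variables = inputs + gates = 30 + 52 = 82.

82


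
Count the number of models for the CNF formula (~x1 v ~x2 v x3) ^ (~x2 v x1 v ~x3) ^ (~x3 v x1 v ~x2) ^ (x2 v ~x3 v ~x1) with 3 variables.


Enumerate all 8 truth assignments over 3 variables.
Test each against every clause.
Satisfying assignments found: 5.

5


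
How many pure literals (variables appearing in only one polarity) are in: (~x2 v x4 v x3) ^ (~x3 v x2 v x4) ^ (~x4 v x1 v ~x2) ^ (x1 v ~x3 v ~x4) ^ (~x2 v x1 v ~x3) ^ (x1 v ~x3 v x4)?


A pure literal appears in only one polarity across all clauses.
Pure literals: x1 (positive only).
Count = 1.

1


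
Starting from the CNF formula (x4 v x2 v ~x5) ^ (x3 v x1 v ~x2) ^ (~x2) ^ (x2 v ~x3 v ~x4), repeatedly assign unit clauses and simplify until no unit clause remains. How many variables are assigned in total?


Unit propagation repeatedly assigns the literal in any unit clause, then simplifies.
Assignments in order: x2 = F.
No further unit clauses remain.
Total variables assigned = 1.

1


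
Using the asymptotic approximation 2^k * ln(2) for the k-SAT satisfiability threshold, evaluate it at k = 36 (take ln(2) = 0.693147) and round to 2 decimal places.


Using the asymptotic formula: threshold ~ 2^k * ln(2).
2^36 = 68719476736.
68719476736 * 0.693147 = 47632699141.13.

47632699141.13


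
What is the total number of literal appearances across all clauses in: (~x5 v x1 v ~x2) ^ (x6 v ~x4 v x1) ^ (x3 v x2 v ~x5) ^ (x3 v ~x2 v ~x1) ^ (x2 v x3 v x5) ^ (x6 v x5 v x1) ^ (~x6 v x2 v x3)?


Clause lengths: 3, 3, 3, 3, 3, 3, 3.
Sum = 3 + 3 + 3 + 3 + 3 + 3 + 3 = 21.

21


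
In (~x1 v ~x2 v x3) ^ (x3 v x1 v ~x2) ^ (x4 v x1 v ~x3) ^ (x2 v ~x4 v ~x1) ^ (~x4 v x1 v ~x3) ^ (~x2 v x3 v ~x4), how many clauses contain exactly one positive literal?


A definite clause has exactly one positive literal.
Clause 1: 1 positive -> definite
Clause 2: 2 positive -> not definite
Clause 3: 2 positive -> not definite
Clause 4: 1 positive -> definite
Clause 5: 1 positive -> definite
Clause 6: 1 positive -> definite
Definite clause count = 4.

4


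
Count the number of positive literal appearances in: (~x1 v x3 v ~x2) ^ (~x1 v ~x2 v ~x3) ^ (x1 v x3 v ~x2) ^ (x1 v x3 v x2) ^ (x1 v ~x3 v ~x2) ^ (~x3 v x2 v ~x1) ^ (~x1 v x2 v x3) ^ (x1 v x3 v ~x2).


Scan each clause for unnegated literals.
Clause 1: 1 positive; Clause 2: 0 positive; Clause 3: 2 positive; Clause 4: 3 positive; Clause 5: 1 positive; Clause 6: 1 positive; Clause 7: 2 positive; Clause 8: 2 positive.
Total positive literal occurrences = 12.

12


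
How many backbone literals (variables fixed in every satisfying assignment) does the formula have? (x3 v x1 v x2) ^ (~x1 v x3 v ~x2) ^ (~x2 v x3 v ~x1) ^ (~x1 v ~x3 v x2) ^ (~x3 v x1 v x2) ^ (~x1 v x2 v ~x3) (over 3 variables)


Find all satisfying assignments: 4 model(s).
Check which variables have the same value in every model.
No variable is fixed across all models.
Backbone size = 0.

0


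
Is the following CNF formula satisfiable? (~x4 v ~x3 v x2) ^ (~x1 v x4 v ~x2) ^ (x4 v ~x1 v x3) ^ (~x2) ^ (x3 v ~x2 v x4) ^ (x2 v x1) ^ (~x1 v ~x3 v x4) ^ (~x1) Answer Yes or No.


Check all 16 possible truth assignments.
Number of satisfying assignments found: 0.
The formula is unsatisfiable.

No


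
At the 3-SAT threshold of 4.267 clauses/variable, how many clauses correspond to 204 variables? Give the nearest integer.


The 3-SAT phase transition occurs at approximately 4.267 clauses per variable.
m = 4.267 * 204 = 870.468.
Rounded to nearest integer: 870.

870


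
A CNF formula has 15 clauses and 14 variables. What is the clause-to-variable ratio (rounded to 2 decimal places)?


Clause-to-variable ratio = clauses / variables.
15 / 14 = 1.07.

1.07


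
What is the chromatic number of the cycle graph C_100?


A cycle on an even number of vertices is bipartite: alternate two colors around the cycle.
Since 100 is even, two colors suffice, and at least two are needed because the graph has edges.
Chromatic number = 2.

2


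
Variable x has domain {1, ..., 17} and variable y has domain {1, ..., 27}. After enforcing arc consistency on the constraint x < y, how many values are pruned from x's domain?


For the constraint x < y, x needs a supporting value in y's domain.
x can be at most 26 (one less than y's maximum).
Valid x values from domain: 17 out of 17.
Pruned = 17 - 17 = 0.

0


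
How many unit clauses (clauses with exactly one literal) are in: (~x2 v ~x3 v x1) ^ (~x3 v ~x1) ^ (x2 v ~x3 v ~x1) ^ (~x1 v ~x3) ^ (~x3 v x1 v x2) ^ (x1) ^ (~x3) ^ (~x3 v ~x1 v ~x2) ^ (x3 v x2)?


A unit clause contains exactly one literal.
Unit clauses found: (x1), (~x3).
Count = 2.

2


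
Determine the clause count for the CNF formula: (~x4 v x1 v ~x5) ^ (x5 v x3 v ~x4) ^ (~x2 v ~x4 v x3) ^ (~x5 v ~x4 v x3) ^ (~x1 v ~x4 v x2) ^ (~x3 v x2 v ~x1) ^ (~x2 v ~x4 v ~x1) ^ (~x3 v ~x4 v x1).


Each group enclosed in parentheses joined by ^ is one clause.
Counting the conjuncts: 8 clauses.

8


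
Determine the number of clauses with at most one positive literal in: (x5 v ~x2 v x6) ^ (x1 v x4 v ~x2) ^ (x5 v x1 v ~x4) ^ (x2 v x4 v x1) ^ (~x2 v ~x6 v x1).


A Horn clause has at most one positive literal.
Clause 1: 2 positive lit(s) -> not Horn
Clause 2: 2 positive lit(s) -> not Horn
Clause 3: 2 positive lit(s) -> not Horn
Clause 4: 3 positive lit(s) -> not Horn
Clause 5: 1 positive lit(s) -> Horn
Total Horn clauses = 1.

1


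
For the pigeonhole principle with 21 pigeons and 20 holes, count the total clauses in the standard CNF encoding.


The PHP encoding has two parts:
1) At-least-one-hole clauses: 21 (one per pigeon, each with 20 literals).
2) At-most-one-pigeon-per-hole clauses: 20 holes * C(21,2) = 20 * 210 = 4200.
Total clauses = 21 + 4200 = 4221.

4221


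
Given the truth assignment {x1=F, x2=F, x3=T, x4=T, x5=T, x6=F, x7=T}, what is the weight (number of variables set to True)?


The weight is the number of variables assigned True.
True variables: x3, x4, x5, x7.
Weight = 4.

4


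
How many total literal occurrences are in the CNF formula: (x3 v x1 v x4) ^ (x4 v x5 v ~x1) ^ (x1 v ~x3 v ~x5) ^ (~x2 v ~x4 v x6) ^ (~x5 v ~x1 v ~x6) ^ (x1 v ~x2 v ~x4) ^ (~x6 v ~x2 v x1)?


Clause lengths: 3, 3, 3, 3, 3, 3, 3.
Sum = 3 + 3 + 3 + 3 + 3 + 3 + 3 = 21.

21


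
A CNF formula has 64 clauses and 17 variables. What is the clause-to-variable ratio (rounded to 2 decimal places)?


Clause-to-variable ratio = clauses / variables.
64 / 17 = 3.76.

3.76


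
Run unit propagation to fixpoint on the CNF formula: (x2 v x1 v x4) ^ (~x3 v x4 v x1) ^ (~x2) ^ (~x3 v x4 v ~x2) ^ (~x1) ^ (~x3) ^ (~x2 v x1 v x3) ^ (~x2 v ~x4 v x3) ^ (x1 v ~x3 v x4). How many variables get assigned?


Unit propagation repeatedly assigns the literal in any unit clause, then simplifies.
Assignments in order: x2 = F, x1 = F, x4 = T, x3 = F.
No further unit clauses remain.
Total variables assigned = 4.

4


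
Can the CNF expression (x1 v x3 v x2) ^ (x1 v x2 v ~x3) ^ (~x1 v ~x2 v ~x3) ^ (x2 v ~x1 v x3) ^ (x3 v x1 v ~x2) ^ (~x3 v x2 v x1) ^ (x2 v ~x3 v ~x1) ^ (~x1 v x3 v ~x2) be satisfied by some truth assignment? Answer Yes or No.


Check all 8 possible truth assignments.
Number of satisfying assignments found: 1.
The formula is satisfiable.

Yes


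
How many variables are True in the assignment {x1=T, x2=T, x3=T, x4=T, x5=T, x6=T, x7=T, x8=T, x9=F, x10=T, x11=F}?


The weight is the number of variables assigned True.
True variables: x1, x2, x3, x4, x5, x6, x7, x8, x10.
Weight = 9.

9


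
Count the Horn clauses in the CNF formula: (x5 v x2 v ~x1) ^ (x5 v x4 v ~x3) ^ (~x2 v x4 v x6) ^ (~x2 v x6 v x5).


A Horn clause has at most one positive literal.
Clause 1: 2 positive lit(s) -> not Horn
Clause 2: 2 positive lit(s) -> not Horn
Clause 3: 2 positive lit(s) -> not Horn
Clause 4: 2 positive lit(s) -> not Horn
Total Horn clauses = 0.

0


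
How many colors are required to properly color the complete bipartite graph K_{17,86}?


K_{17,86} is bipartite by definition: the two parts are independent sets, with every edge crossing between them.
Color all vertices in one part with color 1 and all vertices in the other part with color 2.
Since the graph has at least one edge, one color does not suffice.
Chromatic number = 2.

2


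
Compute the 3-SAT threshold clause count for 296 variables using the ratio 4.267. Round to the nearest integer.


The 3-SAT phase transition occurs at approximately 4.267 clauses per variable.
m = 4.267 * 296 = 1263.032.
Rounded to nearest integer: 1263.

1263


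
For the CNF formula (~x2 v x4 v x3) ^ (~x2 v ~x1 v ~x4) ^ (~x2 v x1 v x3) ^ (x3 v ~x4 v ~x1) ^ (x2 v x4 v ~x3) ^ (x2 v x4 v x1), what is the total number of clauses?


Each group enclosed in parentheses joined by ^ is one clause.
Counting the conjuncts: 6 clauses.

6


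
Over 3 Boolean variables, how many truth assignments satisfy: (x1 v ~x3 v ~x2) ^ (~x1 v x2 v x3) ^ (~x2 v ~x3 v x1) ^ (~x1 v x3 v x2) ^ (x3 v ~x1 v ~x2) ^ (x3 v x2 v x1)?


Enumerate all 8 truth assignments over 3 variables.
Test each against every clause.
Satisfying assignments found: 4.

4


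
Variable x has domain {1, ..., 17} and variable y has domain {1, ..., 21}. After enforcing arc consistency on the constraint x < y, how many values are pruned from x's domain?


For the constraint x < y, x needs a supporting value in y's domain.
x can be at most 20 (one less than y's maximum).
Valid x values from domain: 17 out of 17.
Pruned = 17 - 17 = 0.

0


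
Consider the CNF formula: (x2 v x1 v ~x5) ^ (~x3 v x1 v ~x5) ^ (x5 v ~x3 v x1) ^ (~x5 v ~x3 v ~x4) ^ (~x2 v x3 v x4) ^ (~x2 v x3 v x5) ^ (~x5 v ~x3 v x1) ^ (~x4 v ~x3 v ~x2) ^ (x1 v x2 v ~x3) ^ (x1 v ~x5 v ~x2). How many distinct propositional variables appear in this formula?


Identify each distinct variable in the formula.
Variables found: x1, x2, x3, x4, x5.
Total distinct variables = 5.

5


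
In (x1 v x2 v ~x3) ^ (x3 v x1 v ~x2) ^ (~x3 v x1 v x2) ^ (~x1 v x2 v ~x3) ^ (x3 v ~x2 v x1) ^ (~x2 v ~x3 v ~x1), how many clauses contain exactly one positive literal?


A definite clause has exactly one positive literal.
Clause 1: 2 positive -> not definite
Clause 2: 2 positive -> not definite
Clause 3: 2 positive -> not definite
Clause 4: 1 positive -> definite
Clause 5: 2 positive -> not definite
Clause 6: 0 positive -> not definite
Definite clause count = 1.

1


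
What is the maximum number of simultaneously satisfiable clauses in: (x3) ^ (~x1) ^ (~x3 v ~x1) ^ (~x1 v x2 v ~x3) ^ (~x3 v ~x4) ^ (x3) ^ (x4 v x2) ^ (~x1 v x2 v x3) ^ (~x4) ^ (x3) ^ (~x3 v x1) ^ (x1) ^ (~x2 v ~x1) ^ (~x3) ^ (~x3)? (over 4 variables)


Enumerate all 16 truth assignments.
For each, count how many of the 15 clauses are satisfied.
The formula is not fully satisfiable, so the maximum is below 15.
Maximum simultaneously satisfiable clauses = 11.

11


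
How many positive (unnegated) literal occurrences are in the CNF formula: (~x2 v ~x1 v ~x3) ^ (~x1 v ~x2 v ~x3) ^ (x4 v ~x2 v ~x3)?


Scan each clause for unnegated literals.
Clause 1: 0 positive; Clause 2: 0 positive; Clause 3: 1 positive.
Total positive literal occurrences = 1.

1


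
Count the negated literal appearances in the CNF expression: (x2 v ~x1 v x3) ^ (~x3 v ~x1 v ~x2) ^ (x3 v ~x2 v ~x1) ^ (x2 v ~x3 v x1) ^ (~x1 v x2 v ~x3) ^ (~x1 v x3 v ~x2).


Scan each clause for negated literals.
Clause 1: 1 negative; Clause 2: 3 negative; Clause 3: 2 negative; Clause 4: 1 negative; Clause 5: 2 negative; Clause 6: 2 negative.
Total negative literal occurrences = 11.

11


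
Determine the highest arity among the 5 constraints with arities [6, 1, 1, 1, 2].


The arities are: 6, 1, 1, 1, 2.
Scan for the maximum value.
Maximum arity = 6.

6


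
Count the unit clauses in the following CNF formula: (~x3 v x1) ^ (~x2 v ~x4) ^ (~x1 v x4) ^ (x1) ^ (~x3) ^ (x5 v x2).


A unit clause contains exactly one literal.
Unit clauses found: (x1), (~x3).
Count = 2.

2


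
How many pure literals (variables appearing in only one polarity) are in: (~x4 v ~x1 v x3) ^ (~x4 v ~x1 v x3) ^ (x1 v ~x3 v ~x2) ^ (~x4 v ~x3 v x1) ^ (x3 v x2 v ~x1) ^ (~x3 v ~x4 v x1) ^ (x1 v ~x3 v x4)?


A pure literal appears in only one polarity across all clauses.
No pure literals found.
Count = 0.

0


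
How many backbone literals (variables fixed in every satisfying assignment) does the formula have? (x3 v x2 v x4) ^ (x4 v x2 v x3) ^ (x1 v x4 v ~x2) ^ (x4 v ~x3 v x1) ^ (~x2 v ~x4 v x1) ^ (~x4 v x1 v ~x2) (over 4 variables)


Find all satisfying assignments: 9 model(s).
Check which variables have the same value in every model.
No variable is fixed across all models.
Backbone size = 0.

0


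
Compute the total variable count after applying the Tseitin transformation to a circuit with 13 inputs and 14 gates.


The Tseitin transformation introduces one auxiliary variable per gate.
Total variables = inputs + gates = 13 + 14 = 27.

27


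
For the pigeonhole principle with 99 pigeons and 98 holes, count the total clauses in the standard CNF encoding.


The PHP encoding has two parts:
1) At-least-one-hole clauses: 99 (one per pigeon, each with 98 literals).
2) At-most-one-pigeon-per-hole clauses: 98 holes * C(99,2) = 98 * 4851 = 475398.
Total clauses = 99 + 475398 = 475497.

475497


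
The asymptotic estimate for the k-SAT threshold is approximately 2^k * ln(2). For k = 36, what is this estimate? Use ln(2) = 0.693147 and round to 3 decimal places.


Using the asymptotic formula: threshold ~ 2^k * ln(2).
2^36 = 68719476736.
68719476736 * 0.693147 = 47632699141.128.

47632699141.128


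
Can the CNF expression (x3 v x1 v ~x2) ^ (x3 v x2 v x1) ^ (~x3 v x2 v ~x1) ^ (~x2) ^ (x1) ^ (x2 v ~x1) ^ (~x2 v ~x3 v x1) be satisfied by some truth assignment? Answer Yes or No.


Check all 8 possible truth assignments.
Number of satisfying assignments found: 0.
The formula is unsatisfiable.

No


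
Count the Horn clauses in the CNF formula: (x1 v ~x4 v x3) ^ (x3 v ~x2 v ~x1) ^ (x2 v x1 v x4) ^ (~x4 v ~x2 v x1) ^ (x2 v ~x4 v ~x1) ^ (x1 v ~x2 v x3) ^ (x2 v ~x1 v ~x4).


A Horn clause has at most one positive literal.
Clause 1: 2 positive lit(s) -> not Horn
Clause 2: 1 positive lit(s) -> Horn
Clause 3: 3 positive lit(s) -> not Horn
Clause 4: 1 positive lit(s) -> Horn
Clause 5: 1 positive lit(s) -> Horn
Clause 6: 2 positive lit(s) -> not Horn
Clause 7: 1 positive lit(s) -> Horn
Total Horn clauses = 4.

4


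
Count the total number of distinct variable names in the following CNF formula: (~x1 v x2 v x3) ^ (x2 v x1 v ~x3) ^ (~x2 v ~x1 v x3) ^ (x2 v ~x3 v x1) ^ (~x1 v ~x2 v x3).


Identify each distinct variable in the formula.
Variables found: x1, x2, x3.
Total distinct variables = 3.

3


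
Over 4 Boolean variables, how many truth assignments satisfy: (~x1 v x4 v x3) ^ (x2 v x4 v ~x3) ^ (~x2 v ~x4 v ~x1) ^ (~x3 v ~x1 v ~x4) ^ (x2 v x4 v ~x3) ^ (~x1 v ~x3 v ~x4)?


Enumerate all 16 truth assignments over 4 variables.
Test each against every clause.
Satisfying assignments found: 9.

9


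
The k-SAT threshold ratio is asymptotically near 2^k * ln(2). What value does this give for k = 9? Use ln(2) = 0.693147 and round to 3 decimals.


Using the asymptotic formula: threshold ~ 2^k * ln(2).
2^9 = 512.
512 * 0.693147 = 354.891.

354.891


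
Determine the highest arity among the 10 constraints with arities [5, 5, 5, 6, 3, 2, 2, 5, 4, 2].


The arities are: 5, 5, 5, 6, 3, 2, 2, 5, 4, 2.
Scan for the maximum value.
Maximum arity = 6.

6


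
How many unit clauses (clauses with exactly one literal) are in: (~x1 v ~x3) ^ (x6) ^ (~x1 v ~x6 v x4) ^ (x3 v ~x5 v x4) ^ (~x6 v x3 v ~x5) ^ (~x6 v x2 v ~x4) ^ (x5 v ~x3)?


A unit clause contains exactly one literal.
Unit clauses found: (x6).
Count = 1.

1


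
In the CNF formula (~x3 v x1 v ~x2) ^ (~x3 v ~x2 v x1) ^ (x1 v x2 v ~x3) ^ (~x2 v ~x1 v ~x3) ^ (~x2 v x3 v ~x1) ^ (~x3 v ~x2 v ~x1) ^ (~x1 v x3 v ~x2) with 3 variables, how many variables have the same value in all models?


Find all satisfying assignments: 4 model(s).
Check which variables have the same value in every model.
No variable is fixed across all models.
Backbone size = 0.

0
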